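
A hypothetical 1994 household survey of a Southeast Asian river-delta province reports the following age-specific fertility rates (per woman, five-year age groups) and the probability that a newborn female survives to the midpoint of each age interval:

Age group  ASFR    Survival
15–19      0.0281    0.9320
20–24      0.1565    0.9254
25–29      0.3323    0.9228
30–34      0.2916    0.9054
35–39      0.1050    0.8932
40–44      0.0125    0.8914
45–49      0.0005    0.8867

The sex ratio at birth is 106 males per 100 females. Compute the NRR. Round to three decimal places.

Proportion female at birth = 100 / (100 + 106) = 0.48544.
Weighting each age-specific rate by interval width and survival:
  15–19: 5 × 0.0281 × 0.9320 = 0.13095
  20–24: 5 × 0.1565 × 0.9254 = 0.72413
  25–29: 5 × 0.3323 × 0.9228 = 1.53323
  30–34: 5 × 0.2916 × 0.9054 = 1.32007
  35–39: 5 × 0.1050 × 0.8932 = 0.46893
  40–44: 5 × 0.0125 × 0.8914 = 0.05571
  45–49: 5 × 0.0005 × 0.8867 = 0.00222
Sum = 4.23524
NRR = 0.48544 × 4.23524 = 2.05595

2.056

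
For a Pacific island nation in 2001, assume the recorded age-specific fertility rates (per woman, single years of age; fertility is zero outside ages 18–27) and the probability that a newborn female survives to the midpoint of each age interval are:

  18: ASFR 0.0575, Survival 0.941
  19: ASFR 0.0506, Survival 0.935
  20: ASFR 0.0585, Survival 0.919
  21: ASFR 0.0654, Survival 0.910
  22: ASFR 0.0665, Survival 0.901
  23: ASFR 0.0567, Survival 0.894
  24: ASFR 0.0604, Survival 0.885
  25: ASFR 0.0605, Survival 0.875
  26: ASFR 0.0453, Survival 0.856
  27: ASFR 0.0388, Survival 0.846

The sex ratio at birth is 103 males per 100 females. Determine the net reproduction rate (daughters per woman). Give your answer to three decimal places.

Proportion female at birth = 100 / (100 + 103) = 0.49261.
Weighting each age-specific rate by interval width and survival:
  18: 1 × 0.0575 × 0.941 = 0.05411
  19: 1 × 0.0506 × 0.935 = 0.04731
  20: 1 × 0.0585 × 0.919 = 0.05376
  21: 1 × 0.0654 × 0.910 = 0.05951
  22: 1 × 0.0665 × 0.901 = 0.05992
  23: 1 × 0.0567 × 0.894 = 0.05069
  24: 1 × 0.0604 × 0.885 = 0.05345
  25: 1 × 0.0605 × 0.875 = 0.05294
  26: 1 × 0.0453 × 0.856 = 0.03878
  27: 1 × 0.0388 × 0.846 = 0.03282
Sum = 0.50329
NRR = 0.49261 × 0.50329 = 0.24793

0.248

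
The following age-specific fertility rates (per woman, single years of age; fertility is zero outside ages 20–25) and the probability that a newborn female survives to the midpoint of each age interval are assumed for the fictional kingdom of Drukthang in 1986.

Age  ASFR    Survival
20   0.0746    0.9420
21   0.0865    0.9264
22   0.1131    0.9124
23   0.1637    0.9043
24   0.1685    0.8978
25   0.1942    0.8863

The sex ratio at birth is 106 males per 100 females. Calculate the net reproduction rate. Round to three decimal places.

Proportion female at birth = 100 / (100 + 106) = 0.48544.
Survival-weighted fertility by age (1·fₓ·Sₓ):
  20: 1 × 0.0746 × 0.9420 = 0.07027
  21: 1 × 0.0865 × 0.9264 = 0.08013
  22: 1 × 0.1131 × 0.9124 = 0.10319
  23: 1 × 0.1637 × 0.9043 = 0.14803
  24: 1 × 0.1685 × 0.8978 = 0.15128
  25: 1 × 0.1942 × 0.8863 = 0.17212
Sum = 0.72502
NRR = 0.48544 × 0.72502 = 0.35195
With NRR below 1 the population is below replacement fertility.

0.352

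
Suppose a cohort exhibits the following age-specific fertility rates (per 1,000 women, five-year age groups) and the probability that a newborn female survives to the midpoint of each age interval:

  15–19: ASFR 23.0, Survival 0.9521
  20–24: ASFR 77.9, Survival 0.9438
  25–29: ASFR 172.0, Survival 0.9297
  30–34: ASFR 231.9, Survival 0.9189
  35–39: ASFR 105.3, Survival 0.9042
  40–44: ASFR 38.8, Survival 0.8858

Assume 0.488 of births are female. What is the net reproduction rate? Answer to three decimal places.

1.459

Proportion female at birth = 0.488.
Weighting each age-specific rate by interval width and survival:
  15–19: 5 × 23.0/1000 × 0.9521 = 0.10949
  20–24: 5 × 77.9/1000 × 0.9438 = 0.36761
  25–29: 5 × 172.0/1000 × 0.9297 = 0.79954
  30–34: 5 × 231.9/1000 × 0.9189 = 1.06546
  35–39: 5 × 105.3/1000 × 0.9042 = 0.47606
  40–44: 5 × 38.8/1000 × 0.8858 = 0.17185
Sum = 2.99001
NRR = 0.488 × 2.99001 = 1.45912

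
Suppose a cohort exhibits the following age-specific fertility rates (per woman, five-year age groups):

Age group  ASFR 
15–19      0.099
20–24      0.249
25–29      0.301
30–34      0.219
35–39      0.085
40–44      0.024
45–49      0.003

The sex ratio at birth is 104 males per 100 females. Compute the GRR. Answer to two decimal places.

Proportion female at birth = 100 / (100 + 104) = 0.49020.
Sum of ASFRs = 0.099 + 0.249 + 0.301 + 0.219 + 0.085 + 0.024 + 0.003 = 0.980
TFR = 5 × 0.980 = 4.9
GRR = 0.49020 × 4.9 = 2.40198

2.40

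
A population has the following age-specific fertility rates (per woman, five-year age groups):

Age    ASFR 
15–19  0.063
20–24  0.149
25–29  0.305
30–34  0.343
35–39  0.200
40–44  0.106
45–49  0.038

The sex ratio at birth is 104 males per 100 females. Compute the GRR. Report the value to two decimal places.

2.95

Proportion female at birth = 100 / (100 + 104) = 0.49020.
Sum of ASFRs = 0.063 + 0.149 + 0.305 + 0.343 + 0.200 + 0.106 + 0.038 = 1.204
TFR = 5 × 1.204 = 6.02
GRR = 0.49020 × 6.02 = 2.95100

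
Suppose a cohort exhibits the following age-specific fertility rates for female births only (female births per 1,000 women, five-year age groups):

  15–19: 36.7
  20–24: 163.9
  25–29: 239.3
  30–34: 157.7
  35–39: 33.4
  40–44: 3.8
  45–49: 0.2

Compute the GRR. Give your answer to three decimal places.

3.175

Sum of female ASFRs = 36.7 + 163.9 + 239.3 + 157.7 + 33.4 + 3.8 + 0.2 = 635.0
GRR = 5 × 635.0 / 1000 = 3.175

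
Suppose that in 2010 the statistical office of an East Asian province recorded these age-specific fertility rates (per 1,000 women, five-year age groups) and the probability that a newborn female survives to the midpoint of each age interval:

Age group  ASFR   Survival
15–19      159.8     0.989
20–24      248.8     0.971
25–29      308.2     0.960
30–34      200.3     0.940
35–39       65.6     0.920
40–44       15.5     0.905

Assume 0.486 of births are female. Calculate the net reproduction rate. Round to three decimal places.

2.328

Proportion female at birth = 0.486.
Per-age-group product (5 × ASFR × survival probability):
  15–19: 5 × 159.8/1000 × 0.989 = 0.79021
  20–24: 5 × 248.8/1000 × 0.971 = 1.20792
  25–29: 5 × 308.2/1000 × 0.960 = 1.47936
  30–34: 5 × 200.3/1000 × 0.940 = 0.94141
  35–39: 5 × 65.6/1000 × 0.920 = 0.30176
  40–44: 5 × 15.5/1000 × 0.905 = 0.07014
Sum = 4.79080
NRR = 0.486 × 4.79080 = 2.32833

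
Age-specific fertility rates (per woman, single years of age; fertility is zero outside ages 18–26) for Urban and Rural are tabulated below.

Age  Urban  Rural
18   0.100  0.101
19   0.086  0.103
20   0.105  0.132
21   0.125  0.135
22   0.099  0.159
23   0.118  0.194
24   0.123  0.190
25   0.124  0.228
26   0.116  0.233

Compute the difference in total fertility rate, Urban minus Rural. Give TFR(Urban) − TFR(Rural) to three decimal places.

-0.479

Urban:
  Sum of ASFRs = 0.100 + 0.086 + 0.105 + 0.125 + 0.099 + 0.118 + 0.123 + 0.124 + 0.116 = 0.996
  TFR = 0.996
Rural:
  Sum of ASFRs = 0.101 + 0.103 + 0.132 + 0.135 + 0.159 + 0.194 + 0.190 + 0.228 + 0.233 = 1.475
  TFR = 1.475
Difference = 0.996 − 1.475 = -0.479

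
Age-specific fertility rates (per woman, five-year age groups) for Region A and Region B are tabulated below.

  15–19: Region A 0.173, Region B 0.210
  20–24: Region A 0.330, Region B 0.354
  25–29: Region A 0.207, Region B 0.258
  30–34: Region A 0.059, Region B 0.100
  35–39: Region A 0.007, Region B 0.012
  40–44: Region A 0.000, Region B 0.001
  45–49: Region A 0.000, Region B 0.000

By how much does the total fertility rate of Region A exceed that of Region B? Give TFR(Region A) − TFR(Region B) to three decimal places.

Region A:
  Sum of ASFRs = 0.173 + 0.330 + 0.207 + 0.059 + 0.007 + 0.000 + 0.000 = 0.776
  TFR = 5 × 0.776 = 3.88
Region B:
  Sum of ASFRs = 0.210 + 0.354 + 0.258 + 0.100 + 0.012 + 0.001 + 0.000 = 0.935
  TFR = 5 × 0.935 = 4.675
Difference = 3.88 − 4.675 = -0.795

-0.795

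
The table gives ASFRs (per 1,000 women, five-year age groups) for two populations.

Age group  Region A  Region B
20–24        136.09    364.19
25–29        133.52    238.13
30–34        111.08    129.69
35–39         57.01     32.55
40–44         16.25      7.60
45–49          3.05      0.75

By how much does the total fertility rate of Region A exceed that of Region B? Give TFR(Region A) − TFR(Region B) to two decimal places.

Region A:
  Sum of ASFRs = 136.09 + 133.52 + 111.08 + 57.01 + 16.25 + 3.05 = 457.00
  TFR = 5 × 457.00 / 1000 = 2.285
Region B:
  Sum of ASFRs = 364.19 + 238.13 + 129.69 + 32.55 + 7.60 + 0.75 = 772.91
  TFR = 5 × 772.91 / 1000 = 3.86455
Difference = 2.285 − 3.86455 = -1.57955

-1.58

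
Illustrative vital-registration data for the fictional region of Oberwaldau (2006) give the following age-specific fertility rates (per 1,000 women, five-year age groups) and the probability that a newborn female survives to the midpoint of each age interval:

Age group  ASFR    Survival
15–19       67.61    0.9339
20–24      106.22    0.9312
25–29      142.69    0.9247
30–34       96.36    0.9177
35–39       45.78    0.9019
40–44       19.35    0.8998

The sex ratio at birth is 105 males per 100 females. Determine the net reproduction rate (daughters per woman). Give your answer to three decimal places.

1.076

Proportion female at birth = 100 / (100 + 105) = 0.48780.
Survival-weighted fertility by age (5·fₓ·Sₓ):
  15–19: 5 × 67.61/1000 × 0.9339 = 0.31570
  20–24: 5 × 106.22/1000 × 0.9312 = 0.49456
  25–29: 5 × 142.69/1000 × 0.9247 = 0.65973
  30–34: 5 × 96.36/1000 × 0.9177 = 0.44215
  35–39: 5 × 45.78/1000 × 0.9019 = 0.20644
  40–44: 5 × 19.35/1000 × 0.8998 = 0.08706
Sum = 2.20564
NRR = 0.48780 × 2.20564 = 1.07591
An NRR exceeding 1 indicates intrinsic growth under these rates.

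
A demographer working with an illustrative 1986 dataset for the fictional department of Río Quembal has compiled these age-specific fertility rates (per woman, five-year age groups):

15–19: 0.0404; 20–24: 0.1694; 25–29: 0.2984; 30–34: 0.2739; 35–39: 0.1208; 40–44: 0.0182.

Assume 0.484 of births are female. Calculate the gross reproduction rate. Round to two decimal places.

2.23

Proportion female at birth = 0.484.
Sum of ASFRs = 0.0404 + 0.1694 + 0.2984 + 0.2739 + 0.1208 + 0.0182 = 0.9211
TFR = 5 × 0.9211 = 4.6055
GRR = 0.484 × 4.6055 = 2.22906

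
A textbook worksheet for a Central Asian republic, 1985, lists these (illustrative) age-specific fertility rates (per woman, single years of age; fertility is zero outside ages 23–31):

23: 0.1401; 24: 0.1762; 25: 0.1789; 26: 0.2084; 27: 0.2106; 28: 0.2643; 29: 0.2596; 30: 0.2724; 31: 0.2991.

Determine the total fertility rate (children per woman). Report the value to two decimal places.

2.01

Sum of ASFRs = 0.1401 + 0.1762 + 0.1789 + 0.2084 + 0.2106 + 0.2643 + 0.2596 + 0.2724 + 0.2991 = 2.0096
TFR = 2.0096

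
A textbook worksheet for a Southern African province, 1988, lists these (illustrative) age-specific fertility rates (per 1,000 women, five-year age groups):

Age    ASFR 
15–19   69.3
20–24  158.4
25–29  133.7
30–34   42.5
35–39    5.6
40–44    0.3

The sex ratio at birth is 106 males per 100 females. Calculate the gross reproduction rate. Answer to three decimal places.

0.995

Proportion female at birth = 100 / (100 + 106) = 0.48544.
Sum of ASFRs = 69.3 + 158.4 + 133.7 + 42.5 + 5.6 + 0.3 = 409.8
TFR = 5 × 409.8 / 1000 = 2.049
GRR = 0.48544 × 2.049 = 0.99467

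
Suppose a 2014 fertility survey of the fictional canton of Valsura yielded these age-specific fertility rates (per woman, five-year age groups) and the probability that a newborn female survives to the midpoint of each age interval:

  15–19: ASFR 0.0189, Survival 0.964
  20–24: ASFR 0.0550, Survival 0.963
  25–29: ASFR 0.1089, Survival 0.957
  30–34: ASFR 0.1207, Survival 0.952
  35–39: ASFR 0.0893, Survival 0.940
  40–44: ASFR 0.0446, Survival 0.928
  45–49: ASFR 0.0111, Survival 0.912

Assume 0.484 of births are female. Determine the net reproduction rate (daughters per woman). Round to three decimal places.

1.030

Proportion female at birth = 0.484.
Per-age-group product (5 × ASFR × survival probability):
  15–19: 5 × 0.0189 × 0.964 = 0.09110
  20–24: 5 × 0.0550 × 0.963 = 0.26483
  25–29: 5 × 0.1089 × 0.957 = 0.52109
  30–34: 5 × 0.1207 × 0.952 = 0.57453
  35–39: 5 × 0.0893 × 0.940 = 0.41971
  40–44: 5 × 0.0446 × 0.928 = 0.20694
  45–49: 5 × 0.0111 × 0.912 = 0.05062
Sum = 2.12882
NRR = 0.484 × 2.12882 = 1.03035
An NRR exceeding 1 indicates intrinsic growth under these rates.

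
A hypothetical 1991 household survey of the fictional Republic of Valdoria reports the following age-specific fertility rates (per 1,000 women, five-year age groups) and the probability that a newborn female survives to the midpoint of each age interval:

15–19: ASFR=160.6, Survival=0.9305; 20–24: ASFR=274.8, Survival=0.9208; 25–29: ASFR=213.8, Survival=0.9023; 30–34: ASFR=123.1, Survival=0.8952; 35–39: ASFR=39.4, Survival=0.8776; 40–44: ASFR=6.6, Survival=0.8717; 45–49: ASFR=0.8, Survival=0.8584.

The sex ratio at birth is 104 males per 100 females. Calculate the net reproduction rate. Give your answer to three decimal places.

1.830

Proportion female at birth = 100 / (100 + 104) = 0.49020.
Survival-weighted fertility by age (5·fₓ·Sₓ):
  15–19: 5 × 160.6/1000 × 0.9305 = 0.74719
  20–24: 5 × 274.8/1000 × 0.9208 = 1.26518
  25–29: 5 × 213.8/1000 × 0.9023 = 0.96456
  30–34: 5 × 123.1/1000 × 0.8952 = 0.55100
  35–39: 5 × 39.4/1000 × 0.8776 = 0.17289
  40–44: 5 × 6.6/1000 × 0.8717 = 0.02877
  45–49: 5 × 0.8/1000 × 0.8584 = 0.00343
Sum = 3.73302
NRR = 0.49020 × 3.73302 = 1.82993
NRR > 1, so each generation more than replaces itself.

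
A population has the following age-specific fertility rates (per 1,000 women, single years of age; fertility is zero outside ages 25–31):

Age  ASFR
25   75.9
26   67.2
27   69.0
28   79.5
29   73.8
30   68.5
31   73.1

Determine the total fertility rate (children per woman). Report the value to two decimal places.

0.51

Sum of ASFRs = 75.9 + 67.2 + 69.0 + 79.5 + 73.8 + 68.5 + 73.1 = 507.0
TFR = 507.0 / 1000 = 0.507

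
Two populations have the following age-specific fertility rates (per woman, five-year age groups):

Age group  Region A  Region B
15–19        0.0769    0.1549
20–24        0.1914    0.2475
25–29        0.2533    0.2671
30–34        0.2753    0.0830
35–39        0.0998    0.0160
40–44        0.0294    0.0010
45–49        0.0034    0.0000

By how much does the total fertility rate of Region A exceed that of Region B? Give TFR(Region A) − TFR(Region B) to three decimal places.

Region A:
  Sum of ASFRs = 0.0769 + 0.1914 + 0.2533 + 0.2753 + 0.0998 + 0.0294 + 0.0034 = 0.9295
  TFR = 5 × 0.9295 = 4.6475
Region B:
  Sum of ASFRs = 0.1549 + 0.2475 + 0.2671 + 0.0830 + 0.0160 + 0.0010 + 0.0000 = 0.7695
  TFR = 5 × 0.7695 = 3.8475
Difference = 4.6475 − 3.8475 = 0.8

0.800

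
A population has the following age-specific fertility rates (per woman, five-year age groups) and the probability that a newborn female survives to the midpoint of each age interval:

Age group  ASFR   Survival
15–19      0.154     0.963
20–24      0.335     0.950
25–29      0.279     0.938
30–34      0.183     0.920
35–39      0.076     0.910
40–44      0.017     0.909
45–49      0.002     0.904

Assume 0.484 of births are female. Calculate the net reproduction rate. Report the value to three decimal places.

2.379

Proportion female at birth = 0.484.
Per-age-group product (5 × ASFR × survival probability):
  15–19: 5 × 0.154 × 0.963 = 0.74151
  20–24: 5 × 0.335 × 0.950 = 1.59125
  25–29: 5 × 0.279 × 0.938 = 1.30851
  30–34: 5 × 0.183 × 0.920 = 0.84180
  35–39: 5 × 0.076 × 0.910 = 0.34580
  40–44: 5 × 0.017 × 0.909 = 0.07727
  45–49: 5 × 0.002 × 0.904 = 0.00904
Sum = 4.91518
NRR = 0.484 × 4.91518 = 2.37895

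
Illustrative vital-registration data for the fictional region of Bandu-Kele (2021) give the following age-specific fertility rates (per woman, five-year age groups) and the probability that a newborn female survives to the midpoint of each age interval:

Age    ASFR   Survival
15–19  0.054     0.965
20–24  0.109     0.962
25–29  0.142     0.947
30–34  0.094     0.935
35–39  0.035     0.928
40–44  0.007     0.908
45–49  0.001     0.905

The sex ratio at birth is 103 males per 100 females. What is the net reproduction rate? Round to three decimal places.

Proportion female at birth = 100 / (100 + 103) = 0.49261.
Per-age-group product (5 × ASFR × survival probability):
  15–19: 5 × 0.054 × 0.965 = 0.26055
  20–24: 5 × 0.109 × 0.962 = 0.52429
  25–29: 5 × 0.142 × 0.947 = 0.67237
  30–34: 5 × 0.094 × 0.935 = 0.43945
  35–39: 5 × 0.035 × 0.928 = 0.16240
  40–44: 5 × 0.007 × 0.908 = 0.03178
  45–49: 5 × 0.001 × 0.905 = 0.00453
Sum = 2.09537
NRR = 0.49261 × 2.09537 = 1.03220
NRR > 1, so each generation more than replaces itself.

1.032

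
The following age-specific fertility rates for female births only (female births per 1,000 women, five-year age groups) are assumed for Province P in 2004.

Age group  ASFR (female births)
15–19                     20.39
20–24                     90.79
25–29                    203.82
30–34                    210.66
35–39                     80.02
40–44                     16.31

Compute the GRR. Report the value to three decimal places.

Sum of female ASFRs = 20.39 + 90.79 + 203.82 + 210.66 + 80.02 + 16.31 = 621.99
GRR = 5 × 621.99 / 1000 = 3.10995

3.110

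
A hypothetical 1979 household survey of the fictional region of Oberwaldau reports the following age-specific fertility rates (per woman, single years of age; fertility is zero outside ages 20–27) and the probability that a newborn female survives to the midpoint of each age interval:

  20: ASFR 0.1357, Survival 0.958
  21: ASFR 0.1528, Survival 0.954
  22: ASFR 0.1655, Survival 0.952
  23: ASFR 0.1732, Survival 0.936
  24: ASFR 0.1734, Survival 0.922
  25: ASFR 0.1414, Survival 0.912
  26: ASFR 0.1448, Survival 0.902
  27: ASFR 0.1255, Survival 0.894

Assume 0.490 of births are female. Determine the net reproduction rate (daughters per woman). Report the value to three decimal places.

0.552

Proportion female at birth = 0.490.
Per-age-group product (1 × ASFR × survival probability):
  20: 1 × 0.1357 × 0.958 = 0.13000
  21: 1 × 0.1528 × 0.954 = 0.14577
  22: 1 × 0.1655 × 0.952 = 0.15756
  23: 1 × 0.1732 × 0.936 = 0.16212
  24: 1 × 0.1734 × 0.922 = 0.15987
  25: 1 × 0.1414 × 0.912 = 0.12896
  26: 1 × 0.1448 × 0.902 = 0.13061
  27: 1 × 0.1255 × 0.894 = 0.11220
Sum = 1.12709
NRR = 0.490 × 1.12709 = 0.55227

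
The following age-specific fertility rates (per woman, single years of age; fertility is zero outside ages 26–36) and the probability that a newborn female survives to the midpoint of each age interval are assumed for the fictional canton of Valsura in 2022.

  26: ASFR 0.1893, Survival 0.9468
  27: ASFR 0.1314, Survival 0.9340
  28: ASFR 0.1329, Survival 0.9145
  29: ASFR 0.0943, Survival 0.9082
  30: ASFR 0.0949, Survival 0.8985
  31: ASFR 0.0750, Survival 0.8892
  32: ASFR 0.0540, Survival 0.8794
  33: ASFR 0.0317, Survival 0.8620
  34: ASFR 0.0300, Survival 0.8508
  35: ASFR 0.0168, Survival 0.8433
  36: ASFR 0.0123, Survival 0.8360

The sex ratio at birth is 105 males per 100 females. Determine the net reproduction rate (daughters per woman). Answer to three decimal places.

Proportion female at birth = 100 / (100 + 105) = 0.48780.
Survival-weighted fertility by age (1·fₓ·Sₓ):
  26: 1 × 0.1893 × 0.9468 = 0.17923
  27: 1 × 0.1314 × 0.9340 = 0.12273
  28: 1 × 0.1329 × 0.9145 = 0.12154
  29: 1 × 0.0943 × 0.9082 = 0.08564
  30: 1 × 0.0949 × 0.8985 = 0.08527
  31: 1 × 0.0750 × 0.8892 = 0.06669
  32: 1 × 0.0540 × 0.8794 = 0.04749
  33: 1 × 0.0317 × 0.8620 = 0.02733
  34: 1 × 0.0300 × 0.8508 = 0.02552
  35: 1 × 0.0168 × 0.8433 = 0.01417
  36: 1 × 0.0123 × 0.8360 = 0.01028
Sum = 0.78589
NRR = 0.48780 × 0.78589 = 0.38336
With NRR below 1 the population is below replacement fertility.

0.383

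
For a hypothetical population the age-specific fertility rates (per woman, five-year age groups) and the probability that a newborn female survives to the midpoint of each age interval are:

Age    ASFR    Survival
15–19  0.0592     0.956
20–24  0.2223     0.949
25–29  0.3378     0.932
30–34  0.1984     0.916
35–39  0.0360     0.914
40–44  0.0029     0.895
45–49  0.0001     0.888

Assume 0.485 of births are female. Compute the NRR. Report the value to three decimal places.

1.939

Proportion female at birth = 0.485.
Survival-weighted fertility by age (5·fₓ·Sₓ):
  15–19: 5 × 0.0592 × 0.956 = 0.28298
  20–24: 5 × 0.2223 × 0.949 = 1.05481
  25–29: 5 × 0.3378 × 0.932 = 1.57415
  30–34: 5 × 0.1984 × 0.916 = 0.90867
  35–39: 5 × 0.0360 × 0.914 = 0.16452
  40–44: 5 × 0.0029 × 0.895 = 0.01298
  45–49: 5 × 0.0001 × 0.888 = 0.00044
Sum = 3.99855
NRR = 0.485 × 3.99855 = 1.93930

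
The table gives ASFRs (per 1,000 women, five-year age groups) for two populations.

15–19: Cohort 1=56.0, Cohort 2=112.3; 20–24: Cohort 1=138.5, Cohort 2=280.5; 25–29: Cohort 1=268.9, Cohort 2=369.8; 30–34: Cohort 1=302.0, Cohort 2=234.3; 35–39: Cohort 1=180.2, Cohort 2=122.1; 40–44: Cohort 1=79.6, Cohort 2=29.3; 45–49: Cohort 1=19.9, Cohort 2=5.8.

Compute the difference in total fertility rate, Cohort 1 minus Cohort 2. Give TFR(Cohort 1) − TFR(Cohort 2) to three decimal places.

-0.545

Cohort 1:
  Sum of ASFRs = 56.0 + 138.5 + 268.9 + 302.0 + 180.2 + 79.6 + 19.9 = 1045.1
  TFR = 5 × 1045.1 / 1000 = 5.2255
Cohort 2:
  Sum of ASFRs = 112.3 + 280.5 + 369.8 + 234.3 + 122.1 + 29.3 + 5.8 = 1154.1
  TFR = 5 × 1154.1 / 1000 = 5.7705
Difference = 5.2255 − 5.7705 = -0.545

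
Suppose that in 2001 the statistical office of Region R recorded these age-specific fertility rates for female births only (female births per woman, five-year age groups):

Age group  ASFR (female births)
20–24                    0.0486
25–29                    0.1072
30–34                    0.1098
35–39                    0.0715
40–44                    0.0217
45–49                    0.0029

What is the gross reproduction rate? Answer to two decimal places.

1.81

Sum of female ASFRs = 0.0486 + 0.1072 + 0.1098 + 0.0715 + 0.0217 + 0.0029 = 0.3617
GRR = 5 × 0.3617 = 1.8085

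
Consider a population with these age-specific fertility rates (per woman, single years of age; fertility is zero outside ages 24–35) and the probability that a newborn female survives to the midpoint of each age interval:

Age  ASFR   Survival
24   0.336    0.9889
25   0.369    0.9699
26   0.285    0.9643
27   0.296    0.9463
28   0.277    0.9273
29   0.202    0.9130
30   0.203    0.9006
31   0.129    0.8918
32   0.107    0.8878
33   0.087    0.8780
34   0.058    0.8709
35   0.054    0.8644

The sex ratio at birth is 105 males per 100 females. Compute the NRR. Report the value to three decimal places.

1.099

Proportion female at birth = 100 / (100 + 105) = 0.48780.
Weighting each age-specific rate by interval width and survival:
  24: 1 × 0.336 × 0.9889 = 0.33227
  25: 1 × 0.369 × 0.9699 = 0.35789
  26: 1 × 0.285 × 0.9643 = 0.27483
  27: 1 × 0.296 × 0.9463 = 0.28010
  28: 1 × 0.277 × 0.9273 = 0.25686
  29: 1 × 0.202 × 0.9130 = 0.18443
  30: 1 × 0.203 × 0.9006 = 0.18282
  31: 1 × 0.129 × 0.8918 = 0.11504
  32: 1 × 0.107 × 0.8878 = 0.09499
  33: 1 × 0.087 × 0.8780 = 0.07639
  34: 1 × 0.058 × 0.8709 = 0.05051
  35: 1 × 0.054 × 0.8644 = 0.04668
Sum = 2.25281
NRR = 0.48780 × 2.25281 = 1.09892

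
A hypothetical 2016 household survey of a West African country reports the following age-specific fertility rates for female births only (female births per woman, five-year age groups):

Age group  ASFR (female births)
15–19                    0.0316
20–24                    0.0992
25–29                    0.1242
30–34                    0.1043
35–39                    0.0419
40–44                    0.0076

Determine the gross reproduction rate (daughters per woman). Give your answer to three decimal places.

Sum of female ASFRs = 0.0316 + 0.0992 + 0.1242 + 0.1043 + 0.0419 + 0.0076 = 0.4088
GRR = 5 × 0.4088 = 2.044

2.044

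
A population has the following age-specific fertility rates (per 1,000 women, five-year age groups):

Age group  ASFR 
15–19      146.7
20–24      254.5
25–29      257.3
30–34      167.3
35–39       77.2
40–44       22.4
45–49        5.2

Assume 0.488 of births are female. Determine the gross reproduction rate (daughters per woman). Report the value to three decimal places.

2.271

Proportion female at birth = 0.488.
Sum of ASFRs = 146.7 + 254.5 + 257.3 + 167.3 + 77.2 + 22.4 + 5.2 = 930.6
TFR = 5 × 930.6 / 1000 = 4.653
GRR = 0.488 × 4.653 = 2.27066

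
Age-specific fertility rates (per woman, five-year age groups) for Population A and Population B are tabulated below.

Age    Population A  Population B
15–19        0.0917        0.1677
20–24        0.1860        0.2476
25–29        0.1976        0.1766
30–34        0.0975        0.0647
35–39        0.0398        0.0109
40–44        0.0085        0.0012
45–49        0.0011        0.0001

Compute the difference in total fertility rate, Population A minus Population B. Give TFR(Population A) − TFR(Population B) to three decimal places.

Population A:
  Sum of ASFRs = 0.0917 + 0.1860 + 0.1976 + 0.0975 + 0.0398 + 0.0085 + 0.0011 = 0.6222
  TFR = 5 × 0.6222 = 3.111
Population B:
  Sum of ASFRs = 0.1677 + 0.2476 + 0.1766 + 0.0647 + 0.0109 + 0.0012 + 0.0001 = 0.6688
  TFR = 5 × 0.6688 = 3.344
Difference = 3.111 − 3.344 = -0.233

-0.233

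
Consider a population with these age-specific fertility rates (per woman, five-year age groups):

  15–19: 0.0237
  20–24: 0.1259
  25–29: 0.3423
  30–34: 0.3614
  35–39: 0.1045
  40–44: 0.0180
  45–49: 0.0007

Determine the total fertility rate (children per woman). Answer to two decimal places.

4.88

Sum of ASFRs = 0.0237 + 0.1259 + 0.3423 + 0.3614 + 0.1045 + 0.0180 + 0.0007 = 0.9765
TFR = 5 × 0.9765 = 4.8825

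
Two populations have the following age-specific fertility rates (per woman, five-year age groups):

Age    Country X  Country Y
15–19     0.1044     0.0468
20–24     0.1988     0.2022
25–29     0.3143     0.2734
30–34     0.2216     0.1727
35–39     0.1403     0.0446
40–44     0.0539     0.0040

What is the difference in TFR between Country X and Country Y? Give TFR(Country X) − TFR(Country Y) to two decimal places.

1.45

Country X:
  Sum of ASFRs = 0.1044 + 0.1988 + 0.3143 + 0.2216 + 0.1403 + 0.0539 = 1.0333
  TFR = 5 × 1.0333 = 5.1665
Country Y:
  Sum of ASFRs = 0.0468 + 0.2022 + 0.2734 + 0.1727 + 0.0446 + 0.0040 = 0.7437
  TFR = 5 × 0.7437 = 3.7185
Difference = 5.1665 − 3.7185 = 1.448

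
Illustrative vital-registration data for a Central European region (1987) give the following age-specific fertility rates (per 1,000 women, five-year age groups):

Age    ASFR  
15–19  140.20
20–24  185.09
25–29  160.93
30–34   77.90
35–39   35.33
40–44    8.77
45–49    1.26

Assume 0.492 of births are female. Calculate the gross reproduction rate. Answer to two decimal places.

Proportion female at birth = 0.492.
Sum of ASFRs = 140.20 + 185.09 + 160.93 + 77.90 + 35.33 + 8.77 + 1.26 = 609.48
TFR = 5 × 609.48 / 1000 = 3.0474
GRR = 0.492 × 3.0474 = 1.49932

1.50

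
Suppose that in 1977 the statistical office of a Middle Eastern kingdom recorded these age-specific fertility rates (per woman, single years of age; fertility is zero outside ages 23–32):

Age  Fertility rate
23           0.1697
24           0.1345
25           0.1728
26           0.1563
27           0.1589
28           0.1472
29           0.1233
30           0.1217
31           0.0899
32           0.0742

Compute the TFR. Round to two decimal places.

1.35

Sum of ASFRs = 0.1697 + 0.1345 + 0.1728 + 0.1563 + 0.1589 + 0.1472 + 0.1233 + 0.1217 + 0.0899 + 0.0742 = 1.3485
TFR = 1.3485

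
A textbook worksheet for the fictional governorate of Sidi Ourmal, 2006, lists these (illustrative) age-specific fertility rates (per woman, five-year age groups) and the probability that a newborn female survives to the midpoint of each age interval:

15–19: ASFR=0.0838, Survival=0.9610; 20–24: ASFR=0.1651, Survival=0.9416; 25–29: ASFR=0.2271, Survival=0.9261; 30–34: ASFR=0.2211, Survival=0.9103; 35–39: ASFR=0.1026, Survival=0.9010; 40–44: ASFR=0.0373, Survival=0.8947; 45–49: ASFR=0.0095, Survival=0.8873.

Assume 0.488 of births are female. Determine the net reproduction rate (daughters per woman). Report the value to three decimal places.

Proportion female at birth = 0.488.
Each age group contributes 5 × ASFR × survival:
  15–19: 5 × 0.0838 × 0.9610 = 0.40266
  20–24: 5 × 0.1651 × 0.9416 = 0.77729
  25–29: 5 × 0.2271 × 0.9261 = 1.05159
  30–34: 5 × 0.2211 × 0.9103 = 1.00634
  35–39: 5 × 0.1026 × 0.9010 = 0.46221
  40–44: 5 × 0.0373 × 0.8947 = 0.16686
  45–49: 5 × 0.0095 × 0.8873 = 0.04215
Sum = 3.90910
NRR = 0.488 × 3.90910 = 1.90764

1.908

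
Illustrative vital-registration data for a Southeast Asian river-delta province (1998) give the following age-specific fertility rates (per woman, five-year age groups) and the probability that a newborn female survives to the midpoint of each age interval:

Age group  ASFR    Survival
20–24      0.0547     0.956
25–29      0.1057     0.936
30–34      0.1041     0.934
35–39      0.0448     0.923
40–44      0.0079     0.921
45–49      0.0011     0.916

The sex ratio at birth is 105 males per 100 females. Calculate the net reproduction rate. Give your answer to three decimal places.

0.727

Proportion female at birth = 100 / (100 + 105) = 0.48780.
Weighting each age-specific rate by interval width and survival:
  20–24: 5 × 0.0547 × 0.956 = 0.26147
  25–29: 5 × 0.1057 × 0.936 = 0.49468
  30–34: 5 × 0.1041 × 0.934 = 0.48615
  35–39: 5 × 0.0448 × 0.923 = 0.20675
  40–44: 5 × 0.0079 × 0.921 = 0.03638
  45–49: 5 × 0.0011 × 0.916 = 0.00504
Sum = 1.49047
NRR = 0.48780 × 1.49047 = 0.72705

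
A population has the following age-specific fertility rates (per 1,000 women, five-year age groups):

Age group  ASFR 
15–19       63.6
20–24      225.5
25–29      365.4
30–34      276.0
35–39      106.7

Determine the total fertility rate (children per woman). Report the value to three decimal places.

Sum of ASFRs = 63.6 + 225.5 + 365.4 + 276.0 + 106.7 = 1037.2
TFR = 5 × 1037.2 / 1000 = 5.186

5.186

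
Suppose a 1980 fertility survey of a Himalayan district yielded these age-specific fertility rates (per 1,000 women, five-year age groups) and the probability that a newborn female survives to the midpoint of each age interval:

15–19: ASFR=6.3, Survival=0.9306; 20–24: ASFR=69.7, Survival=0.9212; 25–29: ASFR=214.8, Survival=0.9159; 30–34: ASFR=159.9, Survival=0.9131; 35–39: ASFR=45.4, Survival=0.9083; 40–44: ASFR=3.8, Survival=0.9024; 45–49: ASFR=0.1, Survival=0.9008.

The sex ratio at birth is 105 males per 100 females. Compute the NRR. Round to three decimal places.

Proportion female at birth = 100 / (100 + 105) = 0.48780.
Per-age-group product (5 × ASFR × survival probability):
  15–19: 5 × 6.3/1000 × 0.9306 = 0.02931
  20–24: 5 × 69.7/1000 × 0.9212 = 0.32104
  25–29: 5 × 214.8/1000 × 0.9159 = 0.98368
  30–34: 5 × 159.9/1000 × 0.9131 = 0.73002
  35–39: 5 × 45.4/1000 × 0.9083 = 0.20618
  40–44: 5 × 3.8/1000 × 0.9024 = 0.01715
  45–49: 5 × 0.1/1000 × 0.9008 = 0.00045
Sum = 2.28783
NRR = 0.48780 × 2.28783 = 1.11600

1.116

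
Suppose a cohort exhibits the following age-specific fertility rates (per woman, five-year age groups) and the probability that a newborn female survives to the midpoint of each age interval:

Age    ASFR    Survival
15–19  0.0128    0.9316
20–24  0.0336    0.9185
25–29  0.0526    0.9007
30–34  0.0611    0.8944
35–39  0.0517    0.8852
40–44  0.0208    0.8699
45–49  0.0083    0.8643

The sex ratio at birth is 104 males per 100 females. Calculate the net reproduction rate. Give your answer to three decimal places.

0.529

Proportion female at birth = 100 / (100 + 104) = 0.49020.
Survival-weighted fertility by age (5·fₓ·Sₓ):
  15–19: 5 × 0.0128 × 0.9316 = 0.05962
  20–24: 5 × 0.0336 × 0.9185 = 0.15431
  25–29: 5 × 0.0526 × 0.9007 = 0.23688
  30–34: 5 × 0.0611 × 0.8944 = 0.27324
  35–39: 5 × 0.0517 × 0.8852 = 0.22882
  40–44: 5 × 0.0208 × 0.8699 = 0.09047
  45–49: 5 × 0.0083 × 0.8643 = 0.03587
Sum = 1.07921
NRR = 0.49020 × 1.07921 = 0.52903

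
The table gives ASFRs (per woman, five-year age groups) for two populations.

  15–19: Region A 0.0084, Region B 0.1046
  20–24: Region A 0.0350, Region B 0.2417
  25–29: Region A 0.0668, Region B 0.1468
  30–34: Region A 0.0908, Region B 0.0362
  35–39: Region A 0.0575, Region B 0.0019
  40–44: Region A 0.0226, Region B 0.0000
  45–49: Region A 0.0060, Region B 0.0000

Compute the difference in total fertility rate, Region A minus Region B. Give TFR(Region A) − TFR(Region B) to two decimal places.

Region A:
  Sum of ASFRs = 0.0084 + 0.0350 + 0.0668 + 0.0908 + 0.0575 + 0.0226 + 0.0060 = 0.2871
  TFR = 5 × 0.2871 = 1.4355
Region B:
  Sum of ASFRs = 0.1046 + 0.2417 + 0.1468 + 0.0362 + 0.0019 + 0.0000 + 0.0000 = 0.5312
  TFR = 5 × 0.5312 = 2.656
Difference = 1.4355 − 2.656 = -1.2205

-1.22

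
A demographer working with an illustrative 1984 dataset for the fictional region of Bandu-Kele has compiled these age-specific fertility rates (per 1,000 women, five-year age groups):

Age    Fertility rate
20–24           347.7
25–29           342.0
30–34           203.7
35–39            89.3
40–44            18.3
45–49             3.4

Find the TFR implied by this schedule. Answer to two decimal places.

Sum of ASFRs = 347.7 + 342.0 + 203.7 + 89.3 + 18.3 + 3.4 = 1004.4
TFR = 5 × 1004.4 / 1000 = 5.022

5.02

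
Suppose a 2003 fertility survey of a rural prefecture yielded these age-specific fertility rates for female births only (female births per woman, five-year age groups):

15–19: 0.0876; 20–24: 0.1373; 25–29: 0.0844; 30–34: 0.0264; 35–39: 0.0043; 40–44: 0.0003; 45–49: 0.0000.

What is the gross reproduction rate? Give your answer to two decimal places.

1.70

Sum of female ASFRs = 0.0876 + 0.1373 + 0.0844 + 0.0264 + 0.0043 + 0.0003 + 0.0000 = 0.3403
GRR = 5 × 0.3403 = 1.7015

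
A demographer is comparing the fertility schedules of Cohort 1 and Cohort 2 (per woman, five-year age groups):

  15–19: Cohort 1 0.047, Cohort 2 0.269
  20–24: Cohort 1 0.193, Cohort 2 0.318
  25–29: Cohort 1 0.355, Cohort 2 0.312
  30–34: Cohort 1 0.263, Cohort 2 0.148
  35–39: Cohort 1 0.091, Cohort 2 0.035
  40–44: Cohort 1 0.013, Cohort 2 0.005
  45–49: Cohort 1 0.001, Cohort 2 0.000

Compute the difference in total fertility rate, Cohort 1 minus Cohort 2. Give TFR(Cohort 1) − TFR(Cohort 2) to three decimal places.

Cohort 1:
  Sum of ASFRs = 0.047 + 0.193 + 0.355 + 0.263 + 0.091 + 0.013 + 0.001 = 0.963
  TFR = 5 × 0.963 = 4.815
Cohort 2:
  Sum of ASFRs = 0.269 + 0.318 + 0.312 + 0.148 + 0.035 + 0.005 + 0.000 = 1.087
  TFR = 5 × 1.087 = 5.435
Difference = 4.815 − 5.435 = -0.62

-0.620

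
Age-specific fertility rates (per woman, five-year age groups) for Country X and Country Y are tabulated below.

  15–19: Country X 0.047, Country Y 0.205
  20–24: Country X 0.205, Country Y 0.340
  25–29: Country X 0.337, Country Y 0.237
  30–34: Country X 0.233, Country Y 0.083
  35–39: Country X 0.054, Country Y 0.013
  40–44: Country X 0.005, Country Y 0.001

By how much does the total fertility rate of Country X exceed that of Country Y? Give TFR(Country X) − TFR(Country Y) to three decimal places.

Country X:
  Sum of ASFRs = 0.047 + 0.205 + 0.337 + 0.233 + 0.054 + 0.005 = 0.881
  TFR = 5 × 0.881 = 4.405
Country Y:
  Sum of ASFRs = 0.205 + 0.340 + 0.237 + 0.083 + 0.013 + 0.001 = 0.879
  TFR = 5 × 0.879 = 4.395
Difference = 4.405 − 4.395 = 0.01

0.010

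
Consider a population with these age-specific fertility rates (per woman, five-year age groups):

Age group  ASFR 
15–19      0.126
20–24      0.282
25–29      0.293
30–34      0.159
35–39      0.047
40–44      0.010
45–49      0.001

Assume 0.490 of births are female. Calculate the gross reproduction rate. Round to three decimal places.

Proportion female at birth = 0.490.
Sum of ASFRs = 0.126 + 0.282 + 0.293 + 0.159 + 0.047 + 0.010 + 0.001 = 0.918
TFR = 5 × 0.918 = 4.59
GRR = 0.490 × 4.59 = 2.24910

2.249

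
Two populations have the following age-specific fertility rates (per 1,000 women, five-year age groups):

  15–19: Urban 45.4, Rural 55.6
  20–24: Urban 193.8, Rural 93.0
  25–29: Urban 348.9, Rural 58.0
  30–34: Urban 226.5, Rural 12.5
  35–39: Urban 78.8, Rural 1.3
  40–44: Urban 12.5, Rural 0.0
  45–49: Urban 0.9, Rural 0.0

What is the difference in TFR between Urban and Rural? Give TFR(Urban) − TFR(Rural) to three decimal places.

Urban:
  Sum of ASFRs = 45.4 + 193.8 + 348.9 + 226.5 + 78.8 + 12.5 + 0.9 = 906.8
  TFR = 5 × 906.8 / 1000 = 4.534
Rural:
  Sum of ASFRs = 55.6 + 93.0 + 58.0 + 12.5 + 1.3 + 0.0 + 0.0 = 220.4
  TFR = 5 × 220.4 / 1000 = 1.102
Difference = 4.534 − 1.102 = 3.432

3.432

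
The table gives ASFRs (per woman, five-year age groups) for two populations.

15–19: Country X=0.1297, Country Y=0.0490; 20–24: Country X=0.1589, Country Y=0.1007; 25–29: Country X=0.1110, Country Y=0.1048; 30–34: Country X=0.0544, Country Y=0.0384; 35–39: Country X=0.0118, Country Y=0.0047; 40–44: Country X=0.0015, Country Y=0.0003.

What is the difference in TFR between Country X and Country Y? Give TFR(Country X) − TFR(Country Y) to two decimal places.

Country X:
  Sum of ASFRs = 0.1297 + 0.1589 + 0.1110 + 0.0544 + 0.0118 + 0.0015 = 0.4673
  TFR = 5 × 0.4673 = 2.3365
Country Y:
  Sum of ASFRs = 0.0490 + 0.1007 + 0.1048 + 0.0384 + 0.0047 + 0.0003 = 0.2979
  TFR = 5 × 0.2979 = 1.4895
Difference = 2.3365 − 1.4895 = 0.847

0.85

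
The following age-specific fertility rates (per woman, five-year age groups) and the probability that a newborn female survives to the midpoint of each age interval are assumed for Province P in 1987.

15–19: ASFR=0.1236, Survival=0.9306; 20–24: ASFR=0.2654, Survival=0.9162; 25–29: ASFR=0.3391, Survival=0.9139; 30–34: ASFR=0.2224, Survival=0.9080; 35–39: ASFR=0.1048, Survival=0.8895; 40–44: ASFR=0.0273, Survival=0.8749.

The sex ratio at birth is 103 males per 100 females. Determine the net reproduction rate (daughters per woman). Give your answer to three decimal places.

2.431

Proportion female at birth = 100 / (100 + 103) = 0.49261.
Weighting each age-specific rate by interval width and survival:
  15–19: 5 × 0.1236 × 0.9306 = 0.57511
  20–24: 5 × 0.2654 × 0.9162 = 1.21580
  25–29: 5 × 0.3391 × 0.9139 = 1.54952
  30–34: 5 × 0.2224 × 0.9080 = 1.00970
  35–39: 5 × 0.1048 × 0.8895 = 0.46610
  40–44: 5 × 0.0273 × 0.8749 = 0.11942
Sum = 4.93565
NRR = 0.49261 × 4.93565 = 2.43135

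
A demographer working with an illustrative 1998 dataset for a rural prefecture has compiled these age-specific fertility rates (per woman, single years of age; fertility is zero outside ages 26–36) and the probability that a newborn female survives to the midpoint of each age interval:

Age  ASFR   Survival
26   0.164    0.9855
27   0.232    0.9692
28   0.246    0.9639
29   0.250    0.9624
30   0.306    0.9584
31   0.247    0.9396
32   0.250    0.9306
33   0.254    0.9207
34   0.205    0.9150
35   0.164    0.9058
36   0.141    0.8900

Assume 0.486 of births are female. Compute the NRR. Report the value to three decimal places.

1.126

Proportion female at birth = 0.486.
Per-age-group product (1 × ASFR × survival probability):
  26: 1 × 0.164 × 0.9855 = 0.16162
  27: 1 × 0.232 × 0.9692 = 0.22485
  28: 1 × 0.246 × 0.9639 = 0.23712
  29: 1 × 0.250 × 0.9624 = 0.24060
  30: 1 × 0.306 × 0.9584 = 0.29327
  31: 1 × 0.247 × 0.9396 = 0.23208
  32: 1 × 0.250 × 0.9306 = 0.23265
  33: 1 × 0.254 × 0.9207 = 0.23386
  34: 1 × 0.205 × 0.9150 = 0.18758
  35: 1 × 0.164 × 0.9058 = 0.14855
  36: 1 × 0.141 × 0.8900 = 0.12549
Sum = 2.31767
NRR = 0.486 × 2.31767 = 1.12639
With NRR above 1 the population is above replacement fertility.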